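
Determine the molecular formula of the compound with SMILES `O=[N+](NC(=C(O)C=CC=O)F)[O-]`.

C5H5FN2O4

Heavy atoms from the SMILES: 5 C, 1 F, 2 N, 4 O.
Implicit hydrogens by atom environment:
  3 × C: 1 H each → 3
  2 × C: no H
  2 × O: no H
  1 × F: no H
  1 × N: 1 H
  1 × N (charge +1): no H
  1 × O: 1 H
  1 × O (charge -1): no H
  Total hydrogens = 5.
Molecular formula: C5H5FN2O4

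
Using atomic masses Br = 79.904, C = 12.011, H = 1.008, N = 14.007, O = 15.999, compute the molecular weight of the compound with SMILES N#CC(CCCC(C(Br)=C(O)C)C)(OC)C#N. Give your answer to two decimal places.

Molecular formula: C12H17BrN2O2.
M = 1×79.904 + 12×12.011 + 17×1.008 + 2×14.007 + 2×15.999 = 301.18 g/mol.

301.18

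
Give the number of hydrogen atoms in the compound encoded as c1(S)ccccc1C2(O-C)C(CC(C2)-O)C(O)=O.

16

Hydrogens are implicit in SMILES; fill each atom to its normal valence:
  4 × C (aromatic): 1 H each → 4
  2 × C: 2 H each → 4
  2 × C: 1 H each → 2
  2 × C: no H
  2 × C (aromatic): no H
  2 × O: 1 H each → 2
  2 × O: no H
  1 × C: 3 H
  1 × S: 1 H
  Total hydrogens = 16.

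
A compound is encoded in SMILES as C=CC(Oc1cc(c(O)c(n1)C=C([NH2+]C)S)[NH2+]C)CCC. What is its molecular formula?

[C15H25N3O2S]2+

Heavy atoms from the SMILES: 15 C, 3 N, 2 O, 1 S.
Implicit hydrogens by atom environment:
  4 × C (aromatic): no H
  3 × C: 3 H each → 9
  3 × C: 2 H each → 6
  3 × C: 1 H each → 3
  2 × N (charge +1): 2 H each → 4
  1 × C (aromatic): 1 H
  1 × C: no H
  1 × N (aromatic): no H
  1 × O: 1 H
  1 × O: no H
  1 × S: 1 H
  Total hydrogens = 25.
Net charge +2.
Molecular formula: [C15H25N3O2S]2+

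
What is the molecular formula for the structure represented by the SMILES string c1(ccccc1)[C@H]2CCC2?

Heavy atoms from the SMILES: 10 C.
Implicit hydrogens by atom environment:
  5 × C (aromatic): 1 H each → 5
  3 × C: 2 H each → 6
  1 × C: 1 H
  1 × C (aromatic): no H
  Total hydrogens = 12.
Molecular formula: C10H12

C10H12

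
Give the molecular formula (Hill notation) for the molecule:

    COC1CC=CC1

Heavy atoms from the SMILES: 6 C, 1 O.
Implicit hydrogens by atom environment:
  3 × C: 1 H each → 3
  2 × C: 2 H each → 4
  1 × C: 3 H
  1 × O: no H
  Total hydrogens = 10.
Molecular formula: C6H10O

C6H10O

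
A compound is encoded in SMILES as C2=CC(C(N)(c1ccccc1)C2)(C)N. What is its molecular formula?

C12H16N2

Heavy atoms from the SMILES: 12 C, 2 N.
Implicit hydrogens by atom environment:
  5 × C (aromatic): 1 H each → 5
  2 × C: 1 H each → 2
  2 × C: no H
  2 × N: 2 H each → 4
  1 × C: 3 H
  1 × C: 2 H
  1 × C (aromatic): no H
  Total hydrogens = 16.
Molecular formula: C12H16N2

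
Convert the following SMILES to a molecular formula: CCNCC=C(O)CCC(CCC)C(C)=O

Heavy atoms from the SMILES: 13 C, 1 N, 2 O.
Implicit hydrogens by atom environment:
  6 × C: 2 H each → 12
  3 × C: 3 H each → 9
  2 × C: 1 H each → 2
  2 × C: no H
  1 × N: 1 H
  1 × O: 1 H
  1 × O: no H
  Total hydrogens = 25.
Molecular formula: C13H25NO2

C13H25NO2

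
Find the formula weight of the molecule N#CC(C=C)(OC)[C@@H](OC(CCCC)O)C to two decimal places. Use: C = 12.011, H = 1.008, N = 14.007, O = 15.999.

Molecular formula: C12H21NO3.
M = 12×12.011 + 21×1.008 + 1×14.007 + 3×15.999 = 227.30 g/mol.

227.30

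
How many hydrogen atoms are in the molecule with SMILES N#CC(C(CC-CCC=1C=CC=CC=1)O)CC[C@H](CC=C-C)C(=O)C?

Hydrogens are implicit in SMILES; fill each atom to its normal valence:
  7 × C: 2 H each → 14
  5 × C: 1 H each → 5
  5 × C (aromatic): 1 H each → 5
  2 × C: 3 H each → 6
  2 × C: no H
  1 × C (aromatic): no H
  1 × N: no H
  1 × O: 1 H
  1 × O: no H
  Total hydrogens = 31.

31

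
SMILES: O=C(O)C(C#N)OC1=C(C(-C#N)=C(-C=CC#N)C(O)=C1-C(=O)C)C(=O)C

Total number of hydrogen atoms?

Hydrogens are implicit in SMILES; fill each atom to its normal valence:
  6 × C (aromatic): no H
  6 × C: no H
  4 × O: no H
  3 × C: 1 H each → 3
  3 × N: no H
  2 × C: 3 H each → 6
  2 × O: 1 H each → 2
  Total hydrogens = 11.

11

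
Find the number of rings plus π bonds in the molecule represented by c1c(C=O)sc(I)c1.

4

Molecular formula from the SMILES: C5H3IOS.
DoU = (2C + 2 + N − H − X)/2 = (2·5 + 2 + 0 − 3 − 1)/2 = 8/2 = 4.
(Structurally: 1 ring(s) + 3 π bond(s) = 4.)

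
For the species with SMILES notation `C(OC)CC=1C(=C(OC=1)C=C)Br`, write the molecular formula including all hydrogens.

Heavy atoms from the SMILES: 1 Br, 9 C, 2 O.
Implicit hydrogens by atom environment:
  3 × C: 2 H each → 6
  3 × C (aromatic): no H
  1 × Br: no H
  1 × C: 3 H
  1 × C (aromatic): 1 H
  1 × C: 1 H
  1 × O (aromatic): no H
  1 × O: no H
  Total hydrogens = 11.
Molecular formula: C9H11BrO2

C9H11BrO2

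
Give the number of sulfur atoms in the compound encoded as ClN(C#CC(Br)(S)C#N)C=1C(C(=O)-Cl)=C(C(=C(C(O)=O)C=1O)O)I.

1

The symbol for sulfur appears 1 time in the SMILES.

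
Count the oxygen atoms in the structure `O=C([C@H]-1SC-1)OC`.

2

The symbol for oxygen appears 2 times in the SMILES.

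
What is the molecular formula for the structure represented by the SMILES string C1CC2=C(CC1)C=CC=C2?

Heavy atoms from the SMILES: 10 C.
Implicit hydrogens by atom environment:
  4 × C: 2 H each → 8
  4 × C (aromatic): 1 H each → 4
  2 × C (aromatic): no H
  Total hydrogens = 12.
Molecular formula: C10H12

C10H12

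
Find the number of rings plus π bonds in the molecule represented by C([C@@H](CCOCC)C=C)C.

Molecular formula from the SMILES: C9H18O.
DoU = (2C + 2 + N − H − X)/2 = (2·9 + 2 + 0 − 18 − 0)/2 = 2/2 = 1.
(Structurally: 0 ring(s) + 1 π bond(s) = 1.)

1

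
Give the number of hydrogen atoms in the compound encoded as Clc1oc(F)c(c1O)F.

1

Hydrogens are implicit in SMILES; fill each atom to its normal valence:
  4 × C (aromatic): no H
  2 × F: no H
  1 × Cl: no H
  1 × O: 1 H
  1 × O (aromatic): no H
  Total hydrogens = 1.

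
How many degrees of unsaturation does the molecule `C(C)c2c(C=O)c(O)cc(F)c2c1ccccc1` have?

Molecular formula from the SMILES: C15H13FO2.
DoU = (2C + 2 + N − H − X)/2 = (2·15 + 2 + 0 − 13 − 1)/2 = 18/2 = 9.
(Structurally: 2 ring(s) + 7 π bond(s) = 9.)

9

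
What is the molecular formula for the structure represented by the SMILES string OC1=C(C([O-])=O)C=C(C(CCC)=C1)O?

C10H11O4-

Heavy atoms from the SMILES: 10 C, 4 O.
Implicit hydrogens by atom environment:
  4 × C (aromatic): no H
  2 × C: 2 H each → 4
  2 × C (aromatic): 1 H each → 2
  2 × O: 1 H each → 2
  1 × C: 3 H
  1 × C: no H
  1 × O: no H
  1 × O (charge -1): no H
  Total hydrogens = 11.
Net charge -1.
Molecular formula: C10H11O4-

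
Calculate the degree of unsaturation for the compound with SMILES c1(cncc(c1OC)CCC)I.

4

Molecular formula from the SMILES: C9H12INO.
DoU = (2C + 2 + N − H − X)/2 = (2·9 + 2 + 1 − 12 − 1)/2 = 8/2 = 4.
(Structurally: 1 ring(s) + 3 π bond(s) = 4.)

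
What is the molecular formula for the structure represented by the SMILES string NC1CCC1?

C4H9N

Heavy atoms from the SMILES: 4 C, 1 N.
Implicit hydrogens by atom environment:
  3 × C: 2 H each → 6
  1 × C: 1 H
  1 × N: 2 H
  Total hydrogens = 9.
Molecular formula: C4H9N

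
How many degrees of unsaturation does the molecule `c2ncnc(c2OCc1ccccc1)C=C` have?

9

Molecular formula from the SMILES: C13H12N2O.
DoU = (2C + 2 + N − H − X)/2 = (2·13 + 2 + 2 − 12 − 0)/2 = 18/2 = 9.
(Structurally: 2 ring(s) + 7 π bond(s) = 9.)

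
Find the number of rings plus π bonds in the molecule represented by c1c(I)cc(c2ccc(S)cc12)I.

Molecular formula from the SMILES: C10H6I2S.
DoU = (2C + 2 + N − H − X)/2 = (2·10 + 2 + 0 − 6 − 2)/2 = 14/2 = 7.
(Structurally: 2 ring(s) + 5 π bond(s) = 7.)

7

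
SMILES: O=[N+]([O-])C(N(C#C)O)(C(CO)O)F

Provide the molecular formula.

C5H7FN2O5

Heavy atoms from the SMILES: 5 C, 1 F, 2 N, 5 O.
Implicit hydrogens by atom environment:
  3 × O: 1 H each → 3
  2 × C: 1 H each → 2
  2 × C: no H
  1 × C: 2 H
  1 × F: no H
  1 × N (charge +1): no H
  1 × N: no H
  1 × O: no H
  1 × O (charge -1): no H
  Total hydrogens = 7.
Molecular formula: C5H7FN2O5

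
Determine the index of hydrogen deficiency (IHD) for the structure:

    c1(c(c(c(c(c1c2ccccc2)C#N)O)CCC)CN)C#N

Molecular formula from the SMILES: C18H17N3O.
DoU = (2C + 2 + N − H − X)/2 = (2·18 + 2 + 3 − 17 − 0)/2 = 24/2 = 12.
(Structurally: 2 ring(s) + 10 π bond(s) = 12.)

12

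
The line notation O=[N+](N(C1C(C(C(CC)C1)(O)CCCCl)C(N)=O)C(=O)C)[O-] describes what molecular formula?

Heavy atoms from the SMILES: 13 C, 1 Cl, 3 N, 5 O.
Implicit hydrogens by atom environment:
  5 × C: 2 H each → 10
  3 × C: 1 H each → 3
  3 × C: no H
  3 × O: no H
  2 × C: 3 H each → 6
  1 × Cl: no H
  1 × N: 2 H
  1 × N: no H
  1 × N (charge +1): no H
  1 × O: 1 H
  1 × O (charge -1): no H
  Total hydrogens = 22.
Molecular formula: C13H22ClN3O5

C13H22ClN3O5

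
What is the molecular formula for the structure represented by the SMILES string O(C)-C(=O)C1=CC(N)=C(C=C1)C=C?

C10H11NO2

Heavy atoms from the SMILES: 10 C, 1 N, 2 O.
Implicit hydrogens by atom environment:
  3 × C (aromatic): 1 H each → 3
  3 × C (aromatic): no H
  2 × O: no H
  1 × C: 3 H
  1 × C: 2 H
  1 × C: 1 H
  1 × C: no H
  1 × N: 2 H
  Total hydrogens = 11.
Molecular formula: C10H11NO2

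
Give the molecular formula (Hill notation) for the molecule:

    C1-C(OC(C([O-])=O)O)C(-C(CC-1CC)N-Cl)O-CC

Heavy atoms from the SMILES: 12 C, 1 Cl, 1 N, 5 O.
Implicit hydrogens by atom environment:
  5 × C: 1 H each → 5
  4 × C: 2 H each → 8
  3 × O: no H
  2 × C: 3 H each → 6
  1 × C: no H
  1 × Cl: no H
  1 × N: 1 H
  1 × O: 1 H
  1 × O (charge -1): no H
  Total hydrogens = 21.
Net charge -1.
Molecular formula: C12H21ClNO5-

C12H21ClNO5-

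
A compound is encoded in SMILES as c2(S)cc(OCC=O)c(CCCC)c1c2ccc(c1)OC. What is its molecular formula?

C17H20O3S

Heavy atoms from the SMILES: 17 C, 3 O, 1 S.
Implicit hydrogens by atom environment:
  6 × C (aromatic): no H
  4 × C: 2 H each → 8
  4 × C (aromatic): 1 H each → 4
  3 × O: no H
  2 × C: 3 H each → 6
  1 × C: 1 H
  1 × S: 1 H
  Total hydrogens = 20.
Molecular formula: C17H20O3S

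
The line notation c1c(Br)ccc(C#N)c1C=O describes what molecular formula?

C8H4BrNO

Heavy atoms from the SMILES: 1 Br, 8 C, 1 N, 1 O.
Implicit hydrogens by atom environment:
  3 × C (aromatic): 1 H each → 3
  3 × C (aromatic): no H
  1 × Br: no H
  1 × C: 1 H
  1 × C: no H
  1 × N: no H
  1 × O: no H
  Total hydrogens = 4.
Molecular formula: C8H4BrNO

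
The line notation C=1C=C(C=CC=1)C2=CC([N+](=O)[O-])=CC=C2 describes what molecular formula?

C12H9NO2

Heavy atoms from the SMILES: 12 C, 1 N, 2 O.
Implicit hydrogens by atom environment:
  9 × C (aromatic): 1 H each → 9
  3 × C (aromatic): no H
  1 × N (charge +1): no H
  1 × O: no H
  1 × O (charge -1): no H
  Total hydrogens = 9.
Molecular formula: C12H9NO2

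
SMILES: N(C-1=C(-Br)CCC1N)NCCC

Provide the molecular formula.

C8H16BrN3

Heavy atoms from the SMILES: 1 Br, 8 C, 3 N.
Implicit hydrogens by atom environment:
  4 × C: 2 H each → 8
  2 × C: no H
  2 × N: 1 H each → 2
  1 × Br: no H
  1 × C: 3 H
  1 × C: 1 H
  1 × N: 2 H
  Total hydrogens = 16.
Molecular formula: C8H16BrN3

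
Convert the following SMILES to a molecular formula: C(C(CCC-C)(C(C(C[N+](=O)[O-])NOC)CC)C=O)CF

Heavy atoms from the SMILES: 14 C, 1 F, 2 N, 4 O.
Implicit hydrogens by atom environment:
  7 × C: 2 H each → 14
  3 × C: 3 H each → 9
  3 × C: 1 H each → 3
  3 × O: no H
  1 × C: no H
  1 × F: no H
  1 × N: 1 H
  1 × N (charge +1): no H
  1 × O (charge -1): no H
  Total hydrogens = 27.
Molecular formula: C14H27FN2O4

C14H27FN2O4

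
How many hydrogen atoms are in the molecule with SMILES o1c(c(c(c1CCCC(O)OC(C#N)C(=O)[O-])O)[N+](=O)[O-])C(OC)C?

17

Hydrogens are implicit in SMILES; fill each atom to its normal valence:
  4 × C (aromatic): no H
  4 × O: no H
  3 × C: 2 H each → 6
  3 × C: 1 H each → 3
  2 × C: 3 H each → 6
  2 × C: no H
  2 × O: 1 H each → 2
  2 × O (charge -1): no H
  1 × N (charge +1): no H
  1 × N: no H
  1 × O (aromatic): no H
  Total hydrogens = 17.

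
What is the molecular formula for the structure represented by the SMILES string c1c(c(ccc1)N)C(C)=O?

Heavy atoms from the SMILES: 8 C, 1 N, 1 O.
Implicit hydrogens by atom environment:
  4 × C (aromatic): 1 H each → 4
  2 × C (aromatic): no H
  1 × C: 3 H
  1 × C: no H
  1 × N: 2 H
  1 × O: no H
  Total hydrogens = 9.
Molecular formula: C8H9NO

C8H9NO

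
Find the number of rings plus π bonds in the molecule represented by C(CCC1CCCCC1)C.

1

Molecular formula from the SMILES: C10H20.
DoU = (2C + 2 + N − H − X)/2 = (2·10 + 2 + 0 − 20 − 0)/2 = 2/2 = 1.
(Structurally: 1 ring(s) + 0 π bond(s) = 1.)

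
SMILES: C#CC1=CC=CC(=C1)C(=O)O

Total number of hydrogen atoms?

Hydrogens are implicit in SMILES; fill each atom to its normal valence:
  4 × C (aromatic): 1 H each → 4
  2 × C (aromatic): no H
  2 × C: no H
  1 × C: 1 H
  1 × O: 1 H
  1 × O: no H
  Total hydrogens = 6.

6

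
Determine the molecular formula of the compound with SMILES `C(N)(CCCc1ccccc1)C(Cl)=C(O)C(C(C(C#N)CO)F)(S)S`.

Heavy atoms from the SMILES: 17 C, 1 Cl, 1 F, 2 N, 2 O, 2 S.
Implicit hydrogens by atom environment:
  5 × C (aromatic): 1 H each → 5
  4 × C: 2 H each → 8
  4 × C: no H
  3 × C: 1 H each → 3
  2 × O: 1 H each → 2
  2 × S: 1 H each → 2
  1 × C (aromatic): no H
  1 × Cl: no H
  1 × F: no H
  1 × N: 2 H
  1 × N: no H
  Total hydrogens = 22.
Molecular formula: C17H22ClFN2O2S2

C17H22ClFN2O2S2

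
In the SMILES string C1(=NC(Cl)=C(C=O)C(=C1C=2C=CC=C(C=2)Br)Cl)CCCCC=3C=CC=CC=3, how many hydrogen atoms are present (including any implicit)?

Hydrogens are implicit in SMILES; fill each atom to its normal valence:
  9 × C (aromatic): 1 H each → 9
  8 × C (aromatic): no H
  4 × C: 2 H each → 8
  2 × Cl: no H
  1 × Br: no H
  1 × C: 1 H
  1 × N (aromatic): no H
  1 × O: no H
  Total hydrogens = 18.

18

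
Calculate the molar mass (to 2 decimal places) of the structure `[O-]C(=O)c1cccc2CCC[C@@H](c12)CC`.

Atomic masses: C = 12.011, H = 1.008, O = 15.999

203.26

Molecular formula: C13H15O2-.
M = 13×12.011 + 15×1.008 + 2×15.999 = 203.26 g/mol.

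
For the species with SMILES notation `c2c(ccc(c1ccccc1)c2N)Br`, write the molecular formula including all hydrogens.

C12H10BrN

Heavy atoms from the SMILES: 1 Br, 12 C, 1 N.
Implicit hydrogens by atom environment:
  8 × C (aromatic): 1 H each → 8
  4 × C (aromatic): no H
  1 × Br: no H
  1 × N: 2 H
  Total hydrogens = 10.
Molecular formula: C12H10BrN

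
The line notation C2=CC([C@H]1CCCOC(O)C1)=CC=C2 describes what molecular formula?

Heavy atoms from the SMILES: 12 C, 2 O.
Implicit hydrogens by atom environment:
  5 × C (aromatic): 1 H each → 5
  4 × C: 2 H each → 8
  2 × C: 1 H each → 2
  1 × C (aromatic): no H
  1 × O: 1 H
  1 × O: no H
  Total hydrogens = 16.
Molecular formula: C12H16O2

C12H16O2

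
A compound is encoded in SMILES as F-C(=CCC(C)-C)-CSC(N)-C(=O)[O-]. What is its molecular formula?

Heavy atoms from the SMILES: 9 C, 1 F, 1 N, 2 O, 1 S.
Implicit hydrogens by atom environment:
  3 × C: 1 H each → 3
  2 × C: 3 H each → 6
  2 × C: 2 H each → 4
  2 × C: no H
  1 × F: no H
  1 × N: 2 H
  1 × O: no H
  1 × O (charge -1): no H
  1 × S: no H
  Total hydrogens = 15.
Net charge -1.
Molecular formula: C9H15FNO2S-

C9H15FNO2S-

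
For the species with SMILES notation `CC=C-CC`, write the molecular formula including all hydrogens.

Heavy atoms from the SMILES: 5 C.
Implicit hydrogens by atom environment:
  2 × C: 3 H each → 6
  2 × C: 1 H each → 2
  1 × C: 2 H
  Total hydrogens = 10.
Molecular formula: C5H10

C5H10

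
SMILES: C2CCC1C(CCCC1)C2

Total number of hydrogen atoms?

Hydrogens are implicit in SMILES; fill each atom to its normal valence:
  8 × C: 2 H each → 16
  2 × C: 1 H each → 2
  Total hydrogens = 18.

18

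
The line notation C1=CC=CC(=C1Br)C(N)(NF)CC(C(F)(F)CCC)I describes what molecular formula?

Heavy atoms from the SMILES: 1 Br, 13 C, 3 F, 1 I, 2 N.
Implicit hydrogens by atom environment:
  4 × C (aromatic): 1 H each → 4
  3 × C: 2 H each → 6
  3 × F: no H
  2 × C: no H
  2 × C (aromatic): no H
  1 × Br: no H
  1 × C: 3 H
  1 × C: 1 H
  1 × I: no H
  1 × N: 2 H
  1 × N: 1 H
  Total hydrogens = 17.
Molecular formula: C13H17BrF3IN2

C13H17BrF3IN2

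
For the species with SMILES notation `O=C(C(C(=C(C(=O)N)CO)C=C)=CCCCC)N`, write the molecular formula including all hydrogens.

Heavy atoms from the SMILES: 13 C, 2 N, 3 O.
Implicit hydrogens by atom environment:
  5 × C: 2 H each → 10
  5 × C: no H
  2 × C: 1 H each → 2
  2 × N: 2 H each → 4
  2 × O: no H
  1 × C: 3 H
  1 × O: 1 H
  Total hydrogens = 20.
Molecular formula: C13H20N2O3

C13H20N2O3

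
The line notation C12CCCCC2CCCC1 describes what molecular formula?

C10H18

Heavy atoms from the SMILES: 10 C.
Implicit hydrogens by atom environment:
  8 × C: 2 H each → 16
  2 × C: 1 H each → 2
  Total hydrogens = 18.
Molecular formula: C10H18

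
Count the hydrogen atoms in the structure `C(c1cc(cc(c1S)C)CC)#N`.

Hydrogens are implicit in SMILES; fill each atom to its normal valence:
  4 × C (aromatic): no H
  2 × C: 3 H each → 6
  2 × C (aromatic): 1 H each → 2
  1 × C: 2 H
  1 × C: no H
  1 × N: no H
  1 × S: 1 H
  Total hydrogens = 11.

11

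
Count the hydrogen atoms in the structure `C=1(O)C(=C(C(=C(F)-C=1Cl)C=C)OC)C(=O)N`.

Hydrogens are implicit in SMILES; fill each atom to its normal valence:
  6 × C (aromatic): no H
  2 × O: no H
  1 × C: 3 H
  1 × C: 2 H
  1 × C: 1 H
  1 × C: no H
  1 × Cl: no H
  1 × F: no H
  1 × N: 2 H
  1 × O: 1 H
  Total hydrogens = 9.

9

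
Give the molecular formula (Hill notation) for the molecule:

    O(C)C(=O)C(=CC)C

C6H10O2

Heavy atoms from the SMILES: 6 C, 2 O.
Implicit hydrogens by atom environment:
  3 × C: 3 H each → 9
  2 × C: no H
  2 × O: no H
  1 × C: 1 H
  Total hydrogens = 10.
Molecular formula: C6H10O2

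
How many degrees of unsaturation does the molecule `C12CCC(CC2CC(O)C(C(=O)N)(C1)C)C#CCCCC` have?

5

Molecular formula from the SMILES: C18H29NO2.
DoU = (2C + 2 + N − H − X)/2 = (2·18 + 2 + 1 − 29 − 0)/2 = 10/2 = 5.
(Structurally: 2 ring(s) + 3 π bond(s) = 5.)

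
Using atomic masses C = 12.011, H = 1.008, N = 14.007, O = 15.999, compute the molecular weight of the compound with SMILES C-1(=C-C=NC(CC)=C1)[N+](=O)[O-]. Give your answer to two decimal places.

152.15

Molecular formula: C7H8N2O2.
M = 7×12.011 + 8×1.008 + 2×14.007 + 2×15.999 = 152.15 g/mol.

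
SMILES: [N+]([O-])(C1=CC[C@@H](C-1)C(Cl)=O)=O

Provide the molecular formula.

Heavy atoms from the SMILES: 6 C, 1 Cl, 1 N, 3 O.
Implicit hydrogens by atom environment:
  2 × C: 2 H each → 4
  2 × C: 1 H each → 2
  2 × C: no H
  2 × O: no H
  1 × Cl: no H
  1 × N (charge +1): no H
  1 × O (charge -1): no H
  Total hydrogens = 6.
Molecular formula: C6H6ClNO3

C6H6ClNO3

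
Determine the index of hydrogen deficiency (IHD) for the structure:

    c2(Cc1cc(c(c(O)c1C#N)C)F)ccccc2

Molecular formula from the SMILES: C15H12FNO.
DoU = (2C + 2 + N − H − X)/2 = (2·15 + 2 + 1 − 12 − 1)/2 = 20/2 = 10.
(Structurally: 2 ring(s) + 8 π bond(s) = 10.)

10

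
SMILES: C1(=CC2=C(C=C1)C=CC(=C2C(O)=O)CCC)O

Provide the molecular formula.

C14H14O3

Heavy atoms from the SMILES: 14 C, 3 O.
Implicit hydrogens by atom environment:
  5 × C (aromatic): 1 H each → 5
  5 × C (aromatic): no H
  2 × C: 2 H each → 4
  2 × O: 1 H each → 2
  1 × C: 3 H
  1 × C: no H
  1 × O: no H
  Total hydrogens = 14.
Molecular formula: C14H14O3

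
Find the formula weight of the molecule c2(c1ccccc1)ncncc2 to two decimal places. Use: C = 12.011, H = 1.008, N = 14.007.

Molecular formula: C10H8N2.
M = 10×12.011 + 8×1.008 + 2×14.007 = 156.19 g/mol.

156.19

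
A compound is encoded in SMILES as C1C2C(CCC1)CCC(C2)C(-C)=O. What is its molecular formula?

Heavy atoms from the SMILES: 12 C, 1 O.
Implicit hydrogens by atom environment:
  7 × C: 2 H each → 14
  3 × C: 1 H each → 3
  1 × C: 3 H
  1 × C: no H
  1 × O: no H
  Total hydrogens = 20.
Molecular formula: C12H20O

C12H20O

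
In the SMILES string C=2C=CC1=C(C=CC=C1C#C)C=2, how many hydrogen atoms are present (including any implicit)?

Hydrogens are implicit in SMILES; fill each atom to its normal valence:
  7 × C (aromatic): 1 H each → 7
  3 × C (aromatic): no H
  1 × C: 1 H
  1 × C: no H
  Total hydrogens = 8.

8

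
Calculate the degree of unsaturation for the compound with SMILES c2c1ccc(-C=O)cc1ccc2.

Molecular formula from the SMILES: C11H8O.
DoU = (2C + 2 + N − H − X)/2 = (2·11 + 2 + 0 − 8 − 0)/2 = 16/2 = 8.
(Structurally: 2 ring(s) + 6 π bond(s) = 8.)

8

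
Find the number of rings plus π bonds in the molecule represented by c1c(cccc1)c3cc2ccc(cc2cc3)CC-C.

11

Molecular formula from the SMILES: C19H18.
DoU = (2C + 2 + N − H − X)/2 = (2·19 + 2 + 0 − 18 − 0)/2 = 22/2 = 11.
(Structurally: 3 ring(s) + 8 π bond(s) = 11.)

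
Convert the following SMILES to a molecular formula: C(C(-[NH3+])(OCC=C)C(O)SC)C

C8H18NO2S+

Heavy atoms from the SMILES: 8 C, 1 N, 2 O, 1 S.
Implicit hydrogens by atom environment:
  3 × C: 2 H each → 6
  2 × C: 3 H each → 6
  2 × C: 1 H each → 2
  1 × C: no H
  1 × N (charge +1): 3 H
  1 × O: 1 H
  1 × O: no H
  1 × S: no H
  Total hydrogens = 18.
Net charge +1.
Molecular formula: C8H18NO2S+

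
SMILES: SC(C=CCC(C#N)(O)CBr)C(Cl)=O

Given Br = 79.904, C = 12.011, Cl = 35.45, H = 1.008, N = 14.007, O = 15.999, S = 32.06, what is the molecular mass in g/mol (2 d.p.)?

Molecular formula: C8H9BrClNO2S.
M = 1×79.904 + 8×12.011 + 1×35.45 + 9×1.008 + 1×14.007 + 2×15.999 + 1×32.06 = 298.58 g/mol.

298.58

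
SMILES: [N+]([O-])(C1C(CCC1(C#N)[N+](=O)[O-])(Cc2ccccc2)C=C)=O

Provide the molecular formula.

Heavy atoms from the SMILES: 15 C, 3 N, 4 O.
Implicit hydrogens by atom environment:
  5 × C (aromatic): 1 H each → 5
  4 × C: 2 H each → 8
  3 × C: no H
  2 × C: 1 H each → 2
  2 × N (charge +1): no H
  2 × O: no H
  2 × O (charge -1): no H
  1 × C (aromatic): no H
  1 × N: no H
  Total hydrogens = 15.
Molecular formula: C15H15N3O4

C15H15N3O4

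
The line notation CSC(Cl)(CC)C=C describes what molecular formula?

Heavy atoms from the SMILES: 6 C, 1 Cl, 1 S.
Implicit hydrogens by atom environment:
  2 × C: 3 H each → 6
  2 × C: 2 H each → 4
  1 × C: 1 H
  1 × C: no H
  1 × Cl: no H
  1 × S: no H
  Total hydrogens = 11.
Molecular formula: C6H11ClS

C6H11ClS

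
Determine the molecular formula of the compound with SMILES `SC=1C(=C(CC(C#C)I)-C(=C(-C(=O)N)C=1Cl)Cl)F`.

Heavy atoms from the SMILES: 11 C, 2 Cl, 1 F, 1 I, 1 N, 1 O, 1 S.
Implicit hydrogens by atom environment:
  6 × C (aromatic): no H
  2 × C: 1 H each → 2
  2 × C: no H
  2 × Cl: no H
  1 × C: 2 H
  1 × F: no H
  1 × I: no H
  1 × N: 2 H
  1 × O: no H
  1 × S: 1 H
  Total hydrogens = 7.
Molecular formula: C11H7Cl2FINOS

C11H7Cl2FINOS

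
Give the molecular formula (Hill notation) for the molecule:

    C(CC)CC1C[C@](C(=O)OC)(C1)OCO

Heavy atoms from the SMILES: 11 C, 4 O.
Implicit hydrogens by atom environment:
  6 × C: 2 H each → 12
  3 × O: no H
  2 × C: 3 H each → 6
  2 × C: no H
  1 × C: 1 H
  1 × O: 1 H
  Total hydrogens = 20.
Molecular formula: C11H20O4

C11H20O4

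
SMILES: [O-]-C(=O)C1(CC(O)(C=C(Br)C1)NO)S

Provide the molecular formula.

Heavy atoms from the SMILES: 1 Br, 7 C, 1 N, 4 O, 1 S.
Implicit hydrogens by atom environment:
  4 × C: no H
  2 × C: 2 H each → 4
  2 × O: 1 H each → 2
  1 × Br: no H
  1 × C: 1 H
  1 × N: 1 H
  1 × O: no H
  1 × O (charge -1): no H
  1 × S: 1 H
  Total hydrogens = 9.
Net charge -1.
Molecular formula: C7H9BrNO4S-

C7H9BrNO4S-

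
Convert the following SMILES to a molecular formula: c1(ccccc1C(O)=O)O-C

Heavy atoms from the SMILES: 8 C, 3 O.
Implicit hydrogens by atom environment:
  4 × C (aromatic): 1 H each → 4
  2 × C (aromatic): no H
  2 × O: no H
  1 × C: 3 H
  1 × C: no H
  1 × O: 1 H
  Total hydrogens = 8.
Molecular formula: C8H8O3

C8H8O3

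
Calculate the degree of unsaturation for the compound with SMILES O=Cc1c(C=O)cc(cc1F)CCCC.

Molecular formula from the SMILES: C12H13FO2.
DoU = (2C + 2 + N − H − X)/2 = (2·12 + 2 + 0 − 13 − 1)/2 = 12/2 = 6.
(Structurally: 1 ring(s) + 5 π bond(s) = 6.)

6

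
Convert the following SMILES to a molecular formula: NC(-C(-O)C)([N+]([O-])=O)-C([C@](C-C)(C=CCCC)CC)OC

C15H30N2O4

Heavy atoms from the SMILES: 15 C, 2 N, 4 O.
Implicit hydrogens by atom environment:
  5 × C: 3 H each → 15
  4 × C: 2 H each → 8
  4 × C: 1 H each → 4
  2 × C: no H
  2 × O: no H
  1 × N: 2 H
  1 × N (charge +1): no H
  1 × O: 1 H
  1 × O (charge -1): no H
  Total hydrogens = 30.
Molecular formula: C15H30N2O4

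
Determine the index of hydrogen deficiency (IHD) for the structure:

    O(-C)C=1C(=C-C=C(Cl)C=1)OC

4

Molecular formula from the SMILES: C8H9ClO2.
DoU = (2C + 2 + N − H − X)/2 = (2·8 + 2 + 0 − 9 − 1)/2 = 8/2 = 4.
(Structurally: 1 ring(s) + 3 π bond(s) = 4.)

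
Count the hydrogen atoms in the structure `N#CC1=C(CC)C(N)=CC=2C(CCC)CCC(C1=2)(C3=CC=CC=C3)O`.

26

Hydrogens are implicit in SMILES; fill each atom to its normal valence:
  6 × C (aromatic): 1 H each → 6
  6 × C (aromatic): no H
  5 × C: 2 H each → 10
  2 × C: 3 H each → 6
  2 × C: no H
  1 × C: 1 H
  1 × N: 2 H
  1 × N: no H
  1 × O: 1 H
  Total hydrogens = 26.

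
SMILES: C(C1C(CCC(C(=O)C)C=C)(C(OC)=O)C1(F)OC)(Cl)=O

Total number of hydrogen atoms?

18

Hydrogens are implicit in SMILES; fill each atom to its normal valence:
  5 × C: no H
  5 × O: no H
  3 × C: 3 H each → 9
  3 × C: 2 H each → 6
  3 × C: 1 H each → 3
  1 × Cl: no H
  1 × F: no H
  Total hydrogens = 18.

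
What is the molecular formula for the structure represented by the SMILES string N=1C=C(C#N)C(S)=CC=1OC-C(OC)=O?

C9H8N2O3S

Heavy atoms from the SMILES: 9 C, 2 N, 3 O, 1 S.
Implicit hydrogens by atom environment:
  3 × C (aromatic): no H
  3 × O: no H
  2 × C (aromatic): 1 H each → 2
  2 × C: no H
  1 × C: 3 H
  1 × C: 2 H
  1 × N (aromatic): no H
  1 × N: no H
  1 × S: 1 H
  Total hydrogens = 8.
Molecular formula: C9H8N2O3S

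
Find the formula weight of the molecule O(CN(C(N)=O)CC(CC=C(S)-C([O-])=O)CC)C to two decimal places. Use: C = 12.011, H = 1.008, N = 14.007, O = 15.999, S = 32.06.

Molecular formula: C11H19N2O4S-.
M = 11×12.011 + 19×1.008 + 2×14.007 + 4×15.999 + 1×32.06 = 275.34 g/mol.

275.34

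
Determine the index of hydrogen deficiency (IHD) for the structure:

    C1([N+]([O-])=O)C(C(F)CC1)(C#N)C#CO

6

Molecular formula from the SMILES: C8H7FN2O3.
DoU = (2C + 2 + N − H − X)/2 = (2·8 + 2 + 2 − 7 − 1)/2 = 12/2 = 6.
(Structurally: 1 ring(s) + 5 π bond(s) = 6.)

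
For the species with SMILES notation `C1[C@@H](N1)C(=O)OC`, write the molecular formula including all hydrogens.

C4H7NO2

Heavy atoms from the SMILES: 4 C, 1 N, 2 O.
Implicit hydrogens by atom environment:
  2 × O: no H
  1 × C: 3 H
  1 × C: 2 H
  1 × C: 1 H
  1 × C: no H
  1 × N: 1 H
  Total hydrogens = 7.
Molecular formula: C4H7NO2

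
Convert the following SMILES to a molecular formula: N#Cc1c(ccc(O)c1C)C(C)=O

Heavy atoms from the SMILES: 10 C, 1 N, 2 O.
Implicit hydrogens by atom environment:
  4 × C (aromatic): no H
  2 × C: 3 H each → 6
  2 × C (aromatic): 1 H each → 2
  2 × C: no H
  1 × N: no H
  1 × O: 1 H
  1 × O: no H
  Total hydrogens = 9.
Molecular formula: C10H9NO2

C10H9NO2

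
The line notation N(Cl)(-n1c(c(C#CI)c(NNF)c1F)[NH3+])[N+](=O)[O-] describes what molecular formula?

Heavy atoms from the SMILES: 6 C, 1 Cl, 2 F, 1 I, 6 N, 2 O.
Implicit hydrogens by atom environment:
  4 × C (aromatic): no H
  2 × C: no H
  2 × F: no H
  2 × N: 1 H each → 2
  1 × Cl: no H
  1 × I: no H
  1 × N (charge +1): 3 H
  1 × N (aromatic): no H
  1 × N: no H
  1 × N (charge +1): no H
  1 × O: no H
  1 × O (charge -1): no H
  Total hydrogens = 5.
Net charge +1.
Molecular formula: C6H5ClF2IN6O2+

C6H5ClF2IN6O2+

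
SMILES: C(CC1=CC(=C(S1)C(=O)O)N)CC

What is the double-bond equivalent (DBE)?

4

Molecular formula from the SMILES: C9H13NO2S.
DoU = (2C + 2 + N − H − X)/2 = (2·9 + 2 + 1 − 13 − 0)/2 = 8/2 = 4.
(Structurally: 1 ring(s) + 3 π bond(s) = 4.)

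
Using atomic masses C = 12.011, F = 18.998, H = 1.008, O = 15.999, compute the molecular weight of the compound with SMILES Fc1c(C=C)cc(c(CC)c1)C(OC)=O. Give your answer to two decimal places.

208.23

Molecular formula: C12H13FO2.
M = 12×12.011 + 1×18.998 + 13×1.008 + 2×15.999 = 208.23 g/mol.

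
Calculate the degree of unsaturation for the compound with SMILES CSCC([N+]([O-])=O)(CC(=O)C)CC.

2

Molecular formula from the SMILES: C8H15NO3S.
DoU = (2C + 2 + N − H − X)/2 = (2·8 + 2 + 1 − 15 − 0)/2 = 4/2 = 2.
(Structurally: 0 ring(s) + 2 π bond(s) = 2.)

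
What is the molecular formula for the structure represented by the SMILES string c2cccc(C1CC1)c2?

C9H10

Heavy atoms from the SMILES: 9 C.
Implicit hydrogens by atom environment:
  5 × C (aromatic): 1 H each → 5
  2 × C: 2 H each → 4
  1 × C: 1 H
  1 × C (aromatic): no H
  Total hydrogens = 10.
Molecular formula: C9H10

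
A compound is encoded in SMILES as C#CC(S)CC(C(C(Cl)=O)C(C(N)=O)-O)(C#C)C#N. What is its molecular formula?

Heavy atoms from the SMILES: 12 C, 1 Cl, 2 N, 3 O, 1 S.
Implicit hydrogens by atom environment:
  6 × C: no H
  5 × C: 1 H each → 5
  2 × O: no H
  1 × C: 2 H
  1 × Cl: no H
  1 × N: 2 H
  1 × N: no H
  1 × O: 1 H
  1 × S: 1 H
  Total hydrogens = 11.
Molecular formula: C12H11ClN2O3S

C12H11ClN2O3S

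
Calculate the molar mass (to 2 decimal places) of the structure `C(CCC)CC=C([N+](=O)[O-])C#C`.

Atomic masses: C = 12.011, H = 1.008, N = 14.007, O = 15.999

167.21

Molecular formula: C9H13NO2.
M = 9×12.011 + 13×1.008 + 1×14.007 + 2×15.999 = 167.21 g/mol.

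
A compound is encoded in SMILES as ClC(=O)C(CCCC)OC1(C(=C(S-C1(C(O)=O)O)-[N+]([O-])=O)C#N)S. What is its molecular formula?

Heavy atoms from the SMILES: 12 C, 1 Cl, 2 N, 7 O, 2 S.
Implicit hydrogens by atom environment:
  7 × C: no H
  4 × O: no H
  3 × C: 2 H each → 6
  2 × O: 1 H each → 2
  1 × C: 3 H
  1 × C: 1 H
  1 × Cl: no H
  1 × N: no H
  1 × N (charge +1): no H
  1 × O (charge -1): no H
  1 × S: 1 H
  1 × S: no H
  Total hydrogens = 13.
Molecular formula: C12H13ClN2O7S2

C12H13ClN2O7S2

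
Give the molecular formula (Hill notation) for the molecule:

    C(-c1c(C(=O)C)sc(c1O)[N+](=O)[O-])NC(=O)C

C9H10N2O5S

Heavy atoms from the SMILES: 9 C, 2 N, 5 O, 1 S.
Implicit hydrogens by atom environment:
  4 × C (aromatic): no H
  3 × O: no H
  2 × C: 3 H each → 6
  2 × C: no H
  1 × C: 2 H
  1 × N: 1 H
  1 × N (charge +1): no H
  1 × O: 1 H
  1 × O (charge -1): no H
  1 × S (aromatic): no H
  Total hydrogens = 10.
Molecular formula: C9H10N2O5S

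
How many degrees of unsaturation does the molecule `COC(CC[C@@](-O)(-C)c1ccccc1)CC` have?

Molecular formula from the SMILES: C14H22O2.
DoU = (2C + 2 + N − H − X)/2 = (2·14 + 2 + 0 − 22 − 0)/2 = 8/2 = 4.
(Structurally: 1 ring(s) + 3 π bond(s) = 4.)

4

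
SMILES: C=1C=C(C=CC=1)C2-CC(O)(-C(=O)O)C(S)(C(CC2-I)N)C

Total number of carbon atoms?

15

The symbol for carbon appears 15 times in the SMILES.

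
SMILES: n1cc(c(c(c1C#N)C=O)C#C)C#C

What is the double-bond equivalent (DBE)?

Molecular formula from the SMILES: C11H4N2O.
DoU = (2C + 2 + N − H − X)/2 = (2·11 + 2 + 2 − 4 − 0)/2 = 22/2 = 11.
(Structurally: 1 ring(s) + 10 π bond(s) = 11.)

11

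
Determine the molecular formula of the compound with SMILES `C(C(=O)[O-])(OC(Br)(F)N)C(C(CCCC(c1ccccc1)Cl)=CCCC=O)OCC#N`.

Heavy atoms from the SMILES: 1 Br, 21 C, 1 Cl, 1 F, 2 N, 5 O.
Implicit hydrogens by atom environment:
  6 × C: 2 H each → 12
  5 × C: 1 H each → 5
  5 × C (aromatic): 1 H each → 5
  4 × C: no H
  4 × O: no H
  1 × Br: no H
  1 × C (aromatic): no H
  1 × Cl: no H
  1 × F: no H
  1 × N: 2 H
  1 × N: no H
  1 × O (charge -1): no H
  Total hydrogens = 24.
Net charge -1.
Molecular formula: C21H24BrClFN2O5-

C21H24BrClFN2O5-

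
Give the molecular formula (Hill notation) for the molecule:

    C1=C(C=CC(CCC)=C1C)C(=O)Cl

C11H13ClO

Heavy atoms from the SMILES: 11 C, 1 Cl, 1 O.
Implicit hydrogens by atom environment:
  3 × C (aromatic): 1 H each → 3
  3 × C (aromatic): no H
  2 × C: 3 H each → 6
  2 × C: 2 H each → 4
  1 × C: no H
  1 × Cl: no H
  1 × O: no H
  Total hydrogens = 13.
Molecular formula: C11H13ClO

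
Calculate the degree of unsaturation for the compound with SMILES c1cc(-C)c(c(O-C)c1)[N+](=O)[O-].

Molecular formula from the SMILES: C8H9NO3.
DoU = (2C + 2 + N − H − X)/2 = (2·8 + 2 + 1 − 9 − 0)/2 = 10/2 = 5.
(Structurally: 1 ring(s) + 4 π bond(s) = 5.)

5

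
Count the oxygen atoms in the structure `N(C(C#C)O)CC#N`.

The symbol for oxygen appears 1 time in the SMILES.

1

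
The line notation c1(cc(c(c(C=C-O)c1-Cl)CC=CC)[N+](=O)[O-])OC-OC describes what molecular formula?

C14H16ClNO5

Heavy atoms from the SMILES: 14 C, 1 Cl, 1 N, 5 O.
Implicit hydrogens by atom environment:
  5 × C (aromatic): no H
  4 × C: 1 H each → 4
  3 × O: no H
  2 × C: 3 H each → 6
  2 × C: 2 H each → 4
  1 × C (aromatic): 1 H
  1 × Cl: no H
  1 × N (charge +1): no H
  1 × O: 1 H
  1 × O (charge -1): no H
  Total hydrogens = 16.
Molecular formula: C14H16ClNO5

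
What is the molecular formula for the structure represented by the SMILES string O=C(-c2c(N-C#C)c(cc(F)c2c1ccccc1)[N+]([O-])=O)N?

Heavy atoms from the SMILES: 15 C, 1 F, 3 N, 3 O.
Implicit hydrogens by atom environment:
  6 × C (aromatic): 1 H each → 6
  6 × C (aromatic): no H
  2 × C: no H
  2 × O: no H
  1 × C: 1 H
  1 × F: no H
  1 × N: 2 H
  1 × N: 1 H
  1 × N (charge +1): no H
  1 × O (charge -1): no H
  Total hydrogens = 10.
Molecular formula: C15H10FN3O3

C15H10FN3O3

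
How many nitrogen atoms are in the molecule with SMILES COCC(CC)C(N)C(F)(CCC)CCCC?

1

The symbol for nitrogen appears 1 time in the SMILES.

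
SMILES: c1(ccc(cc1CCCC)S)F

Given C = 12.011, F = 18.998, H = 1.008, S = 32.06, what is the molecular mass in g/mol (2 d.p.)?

184.27

Molecular formula: C10H13FS.
M = 10×12.011 + 1×18.998 + 13×1.008 + 1×32.06 = 184.27 g/mol.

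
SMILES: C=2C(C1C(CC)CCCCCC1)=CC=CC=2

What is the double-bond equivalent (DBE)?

5

Molecular formula from the SMILES: C16H24.
DoU = (2C + 2 + N − H − X)/2 = (2·16 + 2 + 0 − 24 − 0)/2 = 10/2 = 5.
(Structurally: 2 ring(s) + 3 π bond(s) = 5.)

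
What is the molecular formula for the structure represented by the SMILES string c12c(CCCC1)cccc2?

C10H12

Heavy atoms from the SMILES: 10 C.
Implicit hydrogens by atom environment:
  4 × C: 2 H each → 8
  4 × C (aromatic): 1 H each → 4
  2 × C (aromatic): no H
  Total hydrogens = 12.
Molecular formula: C10H12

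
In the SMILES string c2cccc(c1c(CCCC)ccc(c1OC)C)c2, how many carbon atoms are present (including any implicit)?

The symbol for carbon appears 18 times in the SMILES. Lowercase c denotes aromatic carbon and counts toward C.

18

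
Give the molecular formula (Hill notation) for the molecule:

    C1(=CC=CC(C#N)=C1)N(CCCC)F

C11H13FN2

Heavy atoms from the SMILES: 11 C, 1 F, 2 N.
Implicit hydrogens by atom environment:
  4 × C (aromatic): 1 H each → 4
  3 × C: 2 H each → 6
  2 × C (aromatic): no H
  2 × N: no H
  1 × C: 3 H
  1 × C: no H
  1 × F: no H
  Total hydrogens = 13.
Molecular formula: C11H13FN2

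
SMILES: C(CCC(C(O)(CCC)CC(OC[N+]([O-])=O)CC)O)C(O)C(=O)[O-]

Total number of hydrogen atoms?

28

Hydrogens are implicit in SMILES; fill each atom to its normal valence:
  8 × C: 2 H each → 16
  3 × C: 1 H each → 3
  3 × O: 1 H each → 3
  3 × O: no H
  2 × C: 3 H each → 6
  2 × C: no H
  2 × O (charge -1): no H
  1 × N (charge +1): no H
  Total hydrogens = 28.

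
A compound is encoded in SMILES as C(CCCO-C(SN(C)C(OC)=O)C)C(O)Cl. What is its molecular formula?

Heavy atoms from the SMILES: 10 C, 1 Cl, 1 N, 4 O, 1 S.
Implicit hydrogens by atom environment:
  4 × C: 2 H each → 8
  3 × C: 3 H each → 9
  3 × O: no H
  2 × C: 1 H each → 2
  1 × C: no H
  1 × Cl: no H
  1 × N: no H
  1 × O: 1 H
  1 × S: no H
  Total hydrogens = 20.
Molecular formula: C10H20ClNO4S

C10H20ClNO4S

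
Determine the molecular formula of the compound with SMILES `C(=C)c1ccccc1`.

C8H8

Heavy atoms from the SMILES: 8 C.
Implicit hydrogens by atom environment:
  5 × C (aromatic): 1 H each → 5
  1 × C: 2 H
  1 × C: 1 H
  1 × C (aromatic): no H
  Total hydrogens = 8.
Molecular formula: C8H8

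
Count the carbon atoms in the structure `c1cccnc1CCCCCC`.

11

The symbol for carbon appears 11 times in the SMILES. Lowercase c denotes aromatic carbon and counts toward C.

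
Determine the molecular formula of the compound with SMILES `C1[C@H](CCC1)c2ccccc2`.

Heavy atoms from the SMILES: 11 C.
Implicit hydrogens by atom environment:
  5 × C (aromatic): 1 H each → 5
  4 × C: 2 H each → 8
  1 × C: 1 H
  1 × C (aromatic): no H
  Total hydrogens = 14.
Molecular formula: C11H14

C11H14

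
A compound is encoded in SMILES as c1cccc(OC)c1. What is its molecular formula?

C7H8O

Heavy atoms from the SMILES: 7 C, 1 O.
Implicit hydrogens by atom environment:
  5 × C (aromatic): 1 H each → 5
  1 × C: 3 H
  1 × C (aromatic): no H
  1 × O: no H
  Total hydrogens = 8.
Molecular formula: C7H8O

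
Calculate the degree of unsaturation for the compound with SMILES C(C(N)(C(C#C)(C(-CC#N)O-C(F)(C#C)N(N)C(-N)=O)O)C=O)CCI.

8

Molecular formula from the SMILES: C15H19FIN5O4.
DoU = (2C + 2 + N − H − X)/2 = (2·15 + 2 + 5 − 19 − 2)/2 = 16/2 = 8.
(Structurally: 0 ring(s) + 8 π bond(s) = 8.)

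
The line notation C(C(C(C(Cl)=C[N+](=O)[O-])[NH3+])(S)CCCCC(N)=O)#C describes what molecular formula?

Heavy atoms from the SMILES: 11 C, 1 Cl, 3 N, 3 O, 1 S.
Implicit hydrogens by atom environment:
  4 × C: 2 H each → 8
  4 × C: no H
  3 × C: 1 H each → 3
  2 × O: no H
  1 × Cl: no H
  1 × N (charge +1): 3 H
  1 × N: 2 H
  1 × N (charge +1): no H
  1 × O (charge -1): no H
  1 × S: 1 H
  Total hydrogens = 17.
Net charge +1.
Molecular formula: C11H17ClN3O3S+

C11H17ClN3O3S+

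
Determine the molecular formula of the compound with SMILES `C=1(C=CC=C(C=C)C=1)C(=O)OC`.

C10H10O2

Heavy atoms from the SMILES: 10 C, 2 O.
Implicit hydrogens by atom environment:
  4 × C (aromatic): 1 H each → 4
  2 × C (aromatic): no H
  2 × O: no H
  1 × C: 3 H
  1 × C: 2 H
  1 × C: 1 H
  1 × C: no H
  Total hydrogens = 10.
Molecular formula: C10H10O2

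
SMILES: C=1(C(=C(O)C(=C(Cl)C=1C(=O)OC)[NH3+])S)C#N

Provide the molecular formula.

C9H8ClN2O3S+

Heavy atoms from the SMILES: 9 C, 1 Cl, 2 N, 3 O, 1 S.
Implicit hydrogens by atom environment:
  6 × C (aromatic): no H
  2 × C: no H
  2 × O: no H
  1 × C: 3 H
  1 × Cl: no H
  1 × N (charge +1): 3 H
  1 × N: no H
  1 × O: 1 H
  1 × S: 1 H
  Total hydrogens = 8.
Net charge +1.
Molecular formula: C9H8ClN2O3S+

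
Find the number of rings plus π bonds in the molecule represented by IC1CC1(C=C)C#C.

Molecular formula from the SMILES: C7H7I.
DoU = (2C + 2 + N − H − X)/2 = (2·7 + 2 + 0 − 7 − 1)/2 = 8/2 = 4.
(Structurally: 1 ring(s) + 3 π bond(s) = 4.)

4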